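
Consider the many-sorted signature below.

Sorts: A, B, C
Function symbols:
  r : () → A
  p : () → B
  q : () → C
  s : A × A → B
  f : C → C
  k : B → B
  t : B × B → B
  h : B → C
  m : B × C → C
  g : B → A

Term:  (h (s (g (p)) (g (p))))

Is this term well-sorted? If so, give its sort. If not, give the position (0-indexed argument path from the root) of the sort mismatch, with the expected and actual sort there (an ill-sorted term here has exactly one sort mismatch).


      (p) : B
    (g (p)) : A
      (p) : B
    (g (p)) : A
  (s (g (p)) (g (p))) : B
(h (s (g (p)) (g (p)))) : C

well-sorted; sort = C


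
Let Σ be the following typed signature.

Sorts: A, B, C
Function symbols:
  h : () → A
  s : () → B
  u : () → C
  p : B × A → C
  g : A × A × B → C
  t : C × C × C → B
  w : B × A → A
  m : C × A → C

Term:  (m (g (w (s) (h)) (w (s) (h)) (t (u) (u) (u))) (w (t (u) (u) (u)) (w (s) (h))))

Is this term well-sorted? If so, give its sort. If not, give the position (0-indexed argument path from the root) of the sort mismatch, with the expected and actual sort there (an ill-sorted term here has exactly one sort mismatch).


well-sorted; sort = C

      (s) : B
      (h) : A
    (w (s) (h)) : A
      (s) : B
      (h) : A
    (w (s) (h)) : A
      (u) : C
      (u) : C
      (u) : C
    (t (u) (u) (u)) : B
  (g (w (s) (h)) (w (s) (h)) (t (u) (u) (u))) : C
      (u) : C
      (u) : C
      (u) : C
    (t (u) (u) (u)) : B
      (s) : B
      (h) : A
    (w (s) (h)) : A
  (w (t (u) (u) (u)) (w (s) (h))) : A
(m (g (w (s) (h)) (w (s) (h)) (t (u) (u) (u))) (w (t (u) (u) (u)) (w (s) (h)))) : C


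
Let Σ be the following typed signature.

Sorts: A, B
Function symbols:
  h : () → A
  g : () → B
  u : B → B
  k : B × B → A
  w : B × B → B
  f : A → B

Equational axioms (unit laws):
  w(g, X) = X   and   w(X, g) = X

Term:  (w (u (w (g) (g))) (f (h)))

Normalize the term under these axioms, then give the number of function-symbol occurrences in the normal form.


size = 5

1. (w (u (w (g) (g))) (f (h)))  →  (w (u (g)) (f (h)))
normal form: (w (u (g)) (f (h)))


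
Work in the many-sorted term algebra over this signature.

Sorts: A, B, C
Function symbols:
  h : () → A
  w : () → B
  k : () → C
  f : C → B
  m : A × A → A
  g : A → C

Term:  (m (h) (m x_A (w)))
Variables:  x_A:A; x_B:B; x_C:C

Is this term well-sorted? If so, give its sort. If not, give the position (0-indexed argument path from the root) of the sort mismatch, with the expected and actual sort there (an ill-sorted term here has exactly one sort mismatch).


ill-sorted at position [1, 1]: expected A, got B

  (h) : A
    x_A : A
    (w) : B
  (m x_A (w)) : ✗ arg 1 at [1, 1] has sort B, expected A


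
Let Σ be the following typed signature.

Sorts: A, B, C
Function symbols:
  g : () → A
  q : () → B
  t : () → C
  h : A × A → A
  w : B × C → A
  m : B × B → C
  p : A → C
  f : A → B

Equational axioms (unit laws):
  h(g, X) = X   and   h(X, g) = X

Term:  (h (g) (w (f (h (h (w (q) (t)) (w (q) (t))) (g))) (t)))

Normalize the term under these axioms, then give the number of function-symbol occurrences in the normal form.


1. (h (g) (w (f (h (h (w (q) (t)) (w (q) (t))) (g))) (t)))  →  (w (f (h (h (w (q) (t)) (w (q) (t))) (g))) (t))
2. (w (f (h (h (w (q) (t)) (w (q) (t))) (g))) (t))  →  (w (f (h (w (q) (t)) (w (q) (t)))) (t))
normal form: (w (f (h (w (q) (t)) (w (q) (t)))) (t))

size = 10


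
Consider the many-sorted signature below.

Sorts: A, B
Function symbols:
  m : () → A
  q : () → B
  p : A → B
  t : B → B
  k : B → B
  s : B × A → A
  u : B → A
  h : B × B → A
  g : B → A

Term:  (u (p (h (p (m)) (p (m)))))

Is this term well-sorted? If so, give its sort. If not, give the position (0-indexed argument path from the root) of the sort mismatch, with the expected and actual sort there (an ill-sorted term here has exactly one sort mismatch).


        (m) : A
      (p (m)) : B
        (m) : A
      (p (m)) : B
    (h (p (m)) (p (m))) : A
  (p (h (p (m)) (p (m)))) : B
(u (p (h (p (m)) (p (m))))) : A

well-sorted; sort = A


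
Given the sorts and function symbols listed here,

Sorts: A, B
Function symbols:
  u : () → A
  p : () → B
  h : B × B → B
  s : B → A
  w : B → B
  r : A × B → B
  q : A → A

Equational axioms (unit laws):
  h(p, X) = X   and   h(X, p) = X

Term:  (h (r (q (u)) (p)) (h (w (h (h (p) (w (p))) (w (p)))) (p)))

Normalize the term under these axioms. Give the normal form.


1. (h (r (q (u)) (p)) (h (w (h (h (p) (w (p))) (w (p)))) (p)))  →  (h (r (q (u)) (p)) (w (h (h (p) (w (p))) (w (p)))))
2. (h (r (q (u)) (p)) (w (h (h (p) (w (p))) (w (p)))))  →  (h (r (q (u)) (p)) (w (h (w (p)) (w (p)))))

normal form = (h (r (q (u)) (p)) (w (h (w (p)) (w (p)))))


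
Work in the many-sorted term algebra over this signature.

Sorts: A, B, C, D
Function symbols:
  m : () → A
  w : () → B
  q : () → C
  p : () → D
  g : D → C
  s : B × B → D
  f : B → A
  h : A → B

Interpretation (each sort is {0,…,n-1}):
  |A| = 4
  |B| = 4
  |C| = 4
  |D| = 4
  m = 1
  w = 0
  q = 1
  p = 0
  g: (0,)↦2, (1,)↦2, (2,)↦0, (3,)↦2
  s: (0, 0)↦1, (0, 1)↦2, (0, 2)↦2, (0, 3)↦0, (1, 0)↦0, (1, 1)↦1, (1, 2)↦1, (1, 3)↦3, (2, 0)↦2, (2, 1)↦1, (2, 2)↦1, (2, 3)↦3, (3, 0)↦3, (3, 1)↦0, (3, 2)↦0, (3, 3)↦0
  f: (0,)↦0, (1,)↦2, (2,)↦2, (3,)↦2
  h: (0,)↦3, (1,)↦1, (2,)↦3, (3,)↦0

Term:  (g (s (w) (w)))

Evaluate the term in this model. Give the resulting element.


value = 2

  w = 0
  w = 0
  (s (w) (w)) = s(0, 0) = 1
  (g (s (w) (w))) = g(1,) = 2


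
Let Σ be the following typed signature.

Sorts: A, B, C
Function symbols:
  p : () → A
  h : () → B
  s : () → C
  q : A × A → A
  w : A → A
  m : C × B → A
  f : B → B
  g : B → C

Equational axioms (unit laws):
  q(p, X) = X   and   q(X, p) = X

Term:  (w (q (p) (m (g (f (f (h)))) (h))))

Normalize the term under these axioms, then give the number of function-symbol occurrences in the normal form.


size = 7

1. (w (q (p) (m (g (f (f (h)))) (h))))  →  (w (m (g (f (f (h)))) (h)))
normal form: (w (m (g (f (f (h)))) (h)))


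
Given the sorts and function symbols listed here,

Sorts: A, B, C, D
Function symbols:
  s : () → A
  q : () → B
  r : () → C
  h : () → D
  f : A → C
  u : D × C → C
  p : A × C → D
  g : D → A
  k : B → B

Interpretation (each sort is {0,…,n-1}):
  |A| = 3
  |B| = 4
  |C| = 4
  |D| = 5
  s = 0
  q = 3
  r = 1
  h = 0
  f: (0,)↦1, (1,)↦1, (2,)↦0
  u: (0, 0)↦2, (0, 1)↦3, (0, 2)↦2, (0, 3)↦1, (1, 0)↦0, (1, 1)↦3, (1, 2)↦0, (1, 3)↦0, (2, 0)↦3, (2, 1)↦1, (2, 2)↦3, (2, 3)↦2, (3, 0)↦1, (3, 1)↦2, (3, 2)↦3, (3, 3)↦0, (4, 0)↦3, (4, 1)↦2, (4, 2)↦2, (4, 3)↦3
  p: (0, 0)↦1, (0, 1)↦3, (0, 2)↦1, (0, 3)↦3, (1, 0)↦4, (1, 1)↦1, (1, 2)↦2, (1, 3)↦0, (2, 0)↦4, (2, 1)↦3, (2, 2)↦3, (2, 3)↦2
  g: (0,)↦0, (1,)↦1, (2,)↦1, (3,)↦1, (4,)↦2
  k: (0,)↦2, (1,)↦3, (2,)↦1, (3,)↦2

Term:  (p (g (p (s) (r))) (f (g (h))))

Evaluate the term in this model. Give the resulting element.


value = 1

  s = 0
  r = 1
  (p (s) (r)) = p(0, 1) = 3
  (g (p (s) (r))) = g(3,) = 1
  h = 0
  (g (h)) = g(0,) = 0
  (f (g (h))) = f(0,) = 1
  (p (g (p (s) (r))) (f (g (h)))) = p(1, 1) = 1


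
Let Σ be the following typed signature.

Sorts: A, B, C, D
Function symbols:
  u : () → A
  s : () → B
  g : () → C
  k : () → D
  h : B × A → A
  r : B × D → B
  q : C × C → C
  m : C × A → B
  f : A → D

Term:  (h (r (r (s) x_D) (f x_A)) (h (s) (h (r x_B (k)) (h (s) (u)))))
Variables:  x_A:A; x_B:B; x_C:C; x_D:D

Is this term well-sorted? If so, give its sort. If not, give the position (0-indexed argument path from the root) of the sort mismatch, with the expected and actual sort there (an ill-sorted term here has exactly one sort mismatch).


      (s) : B
      x_D : D
    (r (s) x_D) : B
      x_A : A
    (f x_A) : D
  (r (r (s) x_D) (f x_A)) : B
    (s) : B
        x_B : B
        (k) : D
      (r x_B (k)) : B
        (s) : B
        (u) : A
      (h (s) (u)) : A
    (h (r x_B (k)) (h (s) (u))) : A
  (h (s) (h (r x_B (k)) (h (s) (u)))) : A
(h (r (r (s) x_D) (f x_A)) (h (s) (h (r x_B (k)) (h (s) (u))))) : A

well-sorted; sort = A


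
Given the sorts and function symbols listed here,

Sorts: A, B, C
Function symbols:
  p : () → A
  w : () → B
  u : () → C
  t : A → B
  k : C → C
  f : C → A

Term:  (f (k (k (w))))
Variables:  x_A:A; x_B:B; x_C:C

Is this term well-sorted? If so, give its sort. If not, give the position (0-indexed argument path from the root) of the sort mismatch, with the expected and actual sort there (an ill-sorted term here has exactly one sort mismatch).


ill-sorted at position [0, 0, 0]: expected C, got B

      (w) : B
    (k (w)) : ✗ arg 0 at [0, 0, 0] has sort B, expected C


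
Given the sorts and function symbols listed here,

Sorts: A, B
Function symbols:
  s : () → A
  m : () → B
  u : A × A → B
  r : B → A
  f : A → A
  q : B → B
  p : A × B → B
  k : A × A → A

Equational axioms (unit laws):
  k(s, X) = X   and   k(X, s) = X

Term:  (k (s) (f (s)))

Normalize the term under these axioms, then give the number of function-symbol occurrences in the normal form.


size = 2

1. (k (s) (f (s)))  →  (f (s))
normal form: (f (s))


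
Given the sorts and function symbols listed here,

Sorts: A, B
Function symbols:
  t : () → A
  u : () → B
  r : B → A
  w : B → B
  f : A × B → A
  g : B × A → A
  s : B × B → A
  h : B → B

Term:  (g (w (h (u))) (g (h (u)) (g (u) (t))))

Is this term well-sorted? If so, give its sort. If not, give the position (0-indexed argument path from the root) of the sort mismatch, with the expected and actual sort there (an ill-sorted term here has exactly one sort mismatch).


      (u) : B
    (h (u)) : B
  (w (h (u))) : B
      (u) : B
    (h (u)) : B
      (u) : B
      (t) : A
    (g (u) (t)) : A
  (g (h (u)) (g (u) (t))) : A
(g (w (h (u))) (g (h (u)) (g (u) (t)))) : A

well-sorted; sort = A


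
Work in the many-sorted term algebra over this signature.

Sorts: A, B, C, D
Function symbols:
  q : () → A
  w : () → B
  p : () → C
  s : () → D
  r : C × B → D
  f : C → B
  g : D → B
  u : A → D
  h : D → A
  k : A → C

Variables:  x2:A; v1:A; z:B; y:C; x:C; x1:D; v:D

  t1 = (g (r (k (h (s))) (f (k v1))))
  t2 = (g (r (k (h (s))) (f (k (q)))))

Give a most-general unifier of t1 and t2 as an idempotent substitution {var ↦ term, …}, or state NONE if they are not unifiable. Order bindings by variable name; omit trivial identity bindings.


{v1 ↦ (q)}


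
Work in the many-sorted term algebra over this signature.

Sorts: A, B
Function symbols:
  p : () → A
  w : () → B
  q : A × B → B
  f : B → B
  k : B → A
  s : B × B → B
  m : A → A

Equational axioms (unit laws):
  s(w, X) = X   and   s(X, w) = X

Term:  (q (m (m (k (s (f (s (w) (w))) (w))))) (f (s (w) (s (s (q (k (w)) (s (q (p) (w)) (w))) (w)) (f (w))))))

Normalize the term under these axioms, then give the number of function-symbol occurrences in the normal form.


size = 16

1. (q (m (m (k (s (f (s (w) (w))) (w))))) (f (s (w) (s (s (q (k (w)) (s (q (p) (w)) (w))) (w)) (f (w))))))  →  (q (m (m (k (f (s (w) (w)))))) (f (s (w) (s (s (q (k (w)) (s (q (p) (w)) (w))) (w)) (f (w))))))
2. (q (m (m (k (f (s (w) (w)))))) (f (s (w) (s (s (q (k (w)) (s (q (p) (w)) (w))) (w)) (f (w))))))  →  (q (m (m (k (f (w))))) (f (s (w) (s (s (q (k (w)) (s (q (p) (w)) (w))) (w)) (f (w))))))
3. (q (m (m (k (f (w))))) (f (s (w) (s (s (q (k (w)) (s (q (p) (w)) (w))) (w)) (f (w))))))  →  (q (m (m (k (f (w))))) (f (s (s (q (k (w)) (s (q (p) (w)) (w))) (w)) (f (w)))))
4. (q (m (m (k (f (w))))) (f (s (s (q (k (w)) (s (q (p) (w)) (w))) (w)) (f (w)))))  →  (q (m (m (k (f (w))))) (f (s (q (k (w)) (s (q (p) (w)) (w))) (f (w)))))
5. (q (m (m (k (f (w))))) (f (s (q (k (w)) (s (q (p) (w)) (w))) (f (w)))))  →  (q (m (m (k (f (w))))) (f (s (q (k (w)) (q (p) (w))) (f (w)))))
normal form: (q (m (m (k (f (w))))) (f (s (q (k (w)) (q (p) (w))) (f (w)))))


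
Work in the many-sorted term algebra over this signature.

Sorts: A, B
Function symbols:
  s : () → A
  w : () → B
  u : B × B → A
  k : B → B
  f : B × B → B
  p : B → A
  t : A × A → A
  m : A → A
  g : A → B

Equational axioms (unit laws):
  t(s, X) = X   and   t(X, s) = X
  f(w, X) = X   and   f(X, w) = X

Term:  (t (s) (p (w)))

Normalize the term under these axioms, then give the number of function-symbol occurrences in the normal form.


1. (t (s) (p (w)))  →  (p (w))
normal form: (p (w))

size = 2


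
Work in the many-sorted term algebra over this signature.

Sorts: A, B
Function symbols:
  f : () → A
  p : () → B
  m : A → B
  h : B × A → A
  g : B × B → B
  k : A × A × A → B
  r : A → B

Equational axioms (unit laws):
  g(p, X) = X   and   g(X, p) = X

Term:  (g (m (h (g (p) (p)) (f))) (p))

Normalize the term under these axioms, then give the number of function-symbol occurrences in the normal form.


size = 4

1. (g (m (h (g (p) (p)) (f))) (p))  →  (m (h (g (p) (p)) (f)))
2. (m (h (g (p) (p)) (f)))  →  (m (h (p) (f)))
normal form: (m (h (p) (f)))


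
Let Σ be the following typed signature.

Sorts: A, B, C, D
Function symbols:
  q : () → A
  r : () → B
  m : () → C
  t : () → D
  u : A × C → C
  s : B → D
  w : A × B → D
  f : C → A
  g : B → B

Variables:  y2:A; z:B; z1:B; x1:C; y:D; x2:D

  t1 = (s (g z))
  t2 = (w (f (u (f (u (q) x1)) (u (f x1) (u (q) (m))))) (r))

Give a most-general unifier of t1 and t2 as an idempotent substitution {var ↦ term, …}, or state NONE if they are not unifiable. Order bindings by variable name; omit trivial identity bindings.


NONE (not unifiable)

head clash or occurs-check failure — not unifiable


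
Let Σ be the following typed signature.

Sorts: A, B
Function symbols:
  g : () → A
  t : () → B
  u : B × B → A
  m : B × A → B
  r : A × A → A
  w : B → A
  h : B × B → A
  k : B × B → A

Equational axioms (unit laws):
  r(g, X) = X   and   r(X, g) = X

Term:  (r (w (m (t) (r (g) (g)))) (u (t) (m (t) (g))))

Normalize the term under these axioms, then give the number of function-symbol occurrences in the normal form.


size = 10

1. (r (w (m (t) (r (g) (g)))) (u (t) (m (t) (g))))  →  (r (w (m (t) (g))) (u (t) (m (t) (g))))
normal form: (r (w (m (t) (g))) (u (t) (m (t) (g))))


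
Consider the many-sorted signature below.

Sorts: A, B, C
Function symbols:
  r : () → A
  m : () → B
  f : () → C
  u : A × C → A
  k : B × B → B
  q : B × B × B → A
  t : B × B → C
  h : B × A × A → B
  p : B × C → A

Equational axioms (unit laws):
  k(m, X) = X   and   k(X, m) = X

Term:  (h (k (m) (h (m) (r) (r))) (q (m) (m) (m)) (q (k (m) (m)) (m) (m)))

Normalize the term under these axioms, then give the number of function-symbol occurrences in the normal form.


1. (h (k (m) (h (m) (r) (r))) (q (m) (m) (m)) (q (k (m) (m)) (m) (m)))  →  (h (h (m) (r) (r)) (q (m) (m) (m)) (q (k (m) (m)) (m) (m)))
2. (h (h (m) (r) (r)) (q (m) (m) (m)) (q (k (m) (m)) (m) (m)))  →  (h (h (m) (r) (r)) (q (m) (m) (m)) (q (m) (m) (m)))
normal form: (h (h (m) (r) (r)) (q (m) (m) (m)) (q (m) (m) (m)))

size = 13


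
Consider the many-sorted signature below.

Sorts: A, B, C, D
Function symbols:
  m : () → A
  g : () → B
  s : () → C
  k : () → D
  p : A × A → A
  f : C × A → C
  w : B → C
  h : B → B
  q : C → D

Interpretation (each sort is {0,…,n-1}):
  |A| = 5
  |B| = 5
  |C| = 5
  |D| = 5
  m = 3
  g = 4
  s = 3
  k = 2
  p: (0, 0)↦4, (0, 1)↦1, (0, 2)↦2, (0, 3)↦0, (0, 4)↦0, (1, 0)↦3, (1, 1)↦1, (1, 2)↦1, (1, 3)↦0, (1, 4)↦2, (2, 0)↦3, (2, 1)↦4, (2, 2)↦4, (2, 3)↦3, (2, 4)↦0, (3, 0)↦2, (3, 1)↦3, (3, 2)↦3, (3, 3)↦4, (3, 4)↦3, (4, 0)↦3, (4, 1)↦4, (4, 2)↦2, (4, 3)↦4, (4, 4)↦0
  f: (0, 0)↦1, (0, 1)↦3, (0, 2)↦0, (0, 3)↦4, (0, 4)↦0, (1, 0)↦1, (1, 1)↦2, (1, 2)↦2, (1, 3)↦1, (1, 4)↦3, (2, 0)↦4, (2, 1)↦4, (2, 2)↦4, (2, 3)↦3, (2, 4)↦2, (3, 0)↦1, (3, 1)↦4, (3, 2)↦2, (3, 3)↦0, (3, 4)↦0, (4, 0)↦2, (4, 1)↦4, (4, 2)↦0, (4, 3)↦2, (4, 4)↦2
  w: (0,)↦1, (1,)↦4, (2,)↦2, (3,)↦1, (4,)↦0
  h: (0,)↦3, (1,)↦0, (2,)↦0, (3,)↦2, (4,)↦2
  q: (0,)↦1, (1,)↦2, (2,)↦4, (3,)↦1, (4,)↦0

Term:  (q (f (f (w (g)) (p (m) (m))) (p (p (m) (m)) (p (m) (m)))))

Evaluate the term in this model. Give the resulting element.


value = 2

  g = 4
  (w (g)) = w(4,) = 0
  m = 3
  m = 3
  (p (m) (m)) = p(3, 3) = 4
  (f (w (g)) (p (m) (m))) = f(0, 4) = 0
  m = 3
  m = 3
  (p (m) (m)) = p(3, 3) = 4
  m = 3
  m = 3
  (p (m) (m)) = p(3, 3) = 4
  (p (p (m) (m)) (p (m) (m))) = p(4, 4) = 0
  (f (f (w (g)) (p (m) (m))) (p (p (m) (m)) (p (m) (m)))) = f(0, 0) = 1
  (q (f (f (w (g)) (p (m) (m))) (p (p (m) (m)) (p (m) (m))))) = q(1,) = 2


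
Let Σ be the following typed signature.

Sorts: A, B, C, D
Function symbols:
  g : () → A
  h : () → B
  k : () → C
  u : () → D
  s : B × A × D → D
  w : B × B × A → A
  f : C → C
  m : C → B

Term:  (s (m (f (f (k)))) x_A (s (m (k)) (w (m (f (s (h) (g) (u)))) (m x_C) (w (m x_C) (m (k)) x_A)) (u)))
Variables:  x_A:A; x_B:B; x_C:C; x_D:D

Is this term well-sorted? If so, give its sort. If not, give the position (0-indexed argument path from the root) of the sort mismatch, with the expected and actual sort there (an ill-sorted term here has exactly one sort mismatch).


ill-sorted at position [2, 1, 0, 0, 0]: expected C, got D

        (k) : C
      (f (k)) : C
    (f (f (k))) : C
  (m (f (f (k)))) : B
  x_A : A
      (k) : C
    (m (k)) : B
            (h) : B
            (g) : A
            (u) : D
          (s (h) (g) (u)) : D
        (f (s (h) (g) (u))) : ✗ arg 0 at [2, 1, 0, 0, 0] has sort D, expected C
        x_C : C
      (m x_C) : B
          x_C : C
        (m x_C) : B
          (k) : C
        (m (k)) : B
        x_A : A
      (w (m x_C) (m (k)) x_A) : A
    (u) : D


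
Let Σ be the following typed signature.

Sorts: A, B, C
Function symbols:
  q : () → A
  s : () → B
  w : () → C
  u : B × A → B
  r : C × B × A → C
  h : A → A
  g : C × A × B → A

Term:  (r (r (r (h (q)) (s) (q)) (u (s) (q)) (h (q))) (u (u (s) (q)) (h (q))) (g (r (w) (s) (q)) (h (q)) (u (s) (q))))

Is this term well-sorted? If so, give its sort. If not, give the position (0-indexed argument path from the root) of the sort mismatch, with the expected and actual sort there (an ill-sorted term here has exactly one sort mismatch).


        (q) : A
      (h (q)) : A
      (s) : B
      (q) : A
    (r (h (q)) (s) (q)) : ✗ arg 0 at [0, 0, 0] has sort A, expected C
      (s) : B
      (q) : A
    (u (s) (q)) : B
      (q) : A
    (h (q)) : A
      (s) : B
      (q) : A
    (u (s) (q)) : B
      (q) : A
    (h (q)) : A
  (u (u (s) (q)) (h (q))) : B
      (w) : C
      (s) : B
      (q) : A
    (r (w) (s) (q)) : C
      (q) : A
    (h (q)) : A
      (s) : B
      (q) : A
    (u (s) (q)) : B
  (g (r (w) (s) (q)) (h (q)) (u (s) (q))) : A

ill-sorted at position [0, 0, 0]: expected C, got A


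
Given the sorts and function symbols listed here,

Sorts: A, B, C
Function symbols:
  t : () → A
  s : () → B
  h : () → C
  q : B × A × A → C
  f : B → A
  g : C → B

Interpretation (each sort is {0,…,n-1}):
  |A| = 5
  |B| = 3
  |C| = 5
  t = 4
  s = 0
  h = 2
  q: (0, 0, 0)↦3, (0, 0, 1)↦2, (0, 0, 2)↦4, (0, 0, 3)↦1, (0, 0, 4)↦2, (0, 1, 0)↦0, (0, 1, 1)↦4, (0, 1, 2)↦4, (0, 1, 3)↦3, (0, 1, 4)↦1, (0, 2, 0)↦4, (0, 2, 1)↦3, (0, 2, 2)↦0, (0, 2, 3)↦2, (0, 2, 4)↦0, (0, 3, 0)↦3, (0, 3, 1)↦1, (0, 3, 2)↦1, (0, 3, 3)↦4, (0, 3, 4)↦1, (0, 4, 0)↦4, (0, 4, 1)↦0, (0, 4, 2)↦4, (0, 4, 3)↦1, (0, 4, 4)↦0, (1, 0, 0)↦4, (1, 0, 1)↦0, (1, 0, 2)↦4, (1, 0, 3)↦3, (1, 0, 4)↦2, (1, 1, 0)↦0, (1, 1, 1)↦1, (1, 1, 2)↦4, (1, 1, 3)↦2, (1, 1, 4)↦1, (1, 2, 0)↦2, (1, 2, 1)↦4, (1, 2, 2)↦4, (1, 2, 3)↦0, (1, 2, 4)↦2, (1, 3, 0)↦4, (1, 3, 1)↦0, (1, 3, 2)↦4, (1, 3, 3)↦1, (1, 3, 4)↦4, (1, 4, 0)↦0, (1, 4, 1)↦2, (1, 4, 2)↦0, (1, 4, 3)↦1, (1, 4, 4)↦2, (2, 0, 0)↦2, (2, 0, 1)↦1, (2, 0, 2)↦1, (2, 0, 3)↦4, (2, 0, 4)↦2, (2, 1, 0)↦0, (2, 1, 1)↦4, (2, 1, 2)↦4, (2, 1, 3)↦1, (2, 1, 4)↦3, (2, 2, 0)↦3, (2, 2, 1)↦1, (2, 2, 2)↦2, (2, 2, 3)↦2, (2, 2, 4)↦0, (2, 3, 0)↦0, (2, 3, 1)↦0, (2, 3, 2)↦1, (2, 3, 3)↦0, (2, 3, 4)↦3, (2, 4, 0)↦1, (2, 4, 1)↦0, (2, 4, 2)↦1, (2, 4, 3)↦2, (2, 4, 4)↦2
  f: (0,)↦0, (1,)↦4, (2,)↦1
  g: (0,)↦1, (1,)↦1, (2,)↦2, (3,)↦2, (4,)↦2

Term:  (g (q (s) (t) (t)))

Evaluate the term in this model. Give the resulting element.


  s = 0
  t = 4
  t = 4
  (q (s) (t) (t)) = q(0, 4, 4) = 0
  (g (q (s) (t) (t))) = g(0,) = 1

value = 1


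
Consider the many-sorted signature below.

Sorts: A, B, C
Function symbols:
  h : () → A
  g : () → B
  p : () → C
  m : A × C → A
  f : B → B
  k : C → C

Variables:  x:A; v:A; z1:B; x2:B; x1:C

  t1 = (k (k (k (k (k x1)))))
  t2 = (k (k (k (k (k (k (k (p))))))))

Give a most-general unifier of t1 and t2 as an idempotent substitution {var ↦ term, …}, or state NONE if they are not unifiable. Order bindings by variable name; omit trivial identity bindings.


{x1 ↦ (k (k (p)))}


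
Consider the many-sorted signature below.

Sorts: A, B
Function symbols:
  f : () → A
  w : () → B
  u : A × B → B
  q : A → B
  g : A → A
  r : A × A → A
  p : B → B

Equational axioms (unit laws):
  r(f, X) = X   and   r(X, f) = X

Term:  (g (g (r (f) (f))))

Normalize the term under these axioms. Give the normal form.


normal form = (g (g (f)))

1. (g (g (r (f) (f))))  →  (g (g (f)))


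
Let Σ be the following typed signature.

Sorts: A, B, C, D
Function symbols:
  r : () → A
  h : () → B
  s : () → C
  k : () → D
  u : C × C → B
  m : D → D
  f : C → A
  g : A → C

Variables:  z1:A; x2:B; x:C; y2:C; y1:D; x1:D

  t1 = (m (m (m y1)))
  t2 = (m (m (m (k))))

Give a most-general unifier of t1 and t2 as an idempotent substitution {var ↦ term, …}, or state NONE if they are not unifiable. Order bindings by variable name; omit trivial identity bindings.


{y1 ↦ (k)}


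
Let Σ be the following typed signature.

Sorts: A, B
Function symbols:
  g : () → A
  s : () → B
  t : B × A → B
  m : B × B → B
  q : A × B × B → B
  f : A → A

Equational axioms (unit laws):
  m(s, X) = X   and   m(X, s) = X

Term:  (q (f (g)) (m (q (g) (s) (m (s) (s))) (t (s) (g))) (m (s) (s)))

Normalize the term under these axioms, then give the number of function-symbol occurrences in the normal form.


1. (q (f (g)) (m (q (g) (s) (m (s) (s))) (t (s) (g))) (m (s) (s)))  →  (q (f (g)) (m (q (g) (s) (s)) (t (s) (g))) (m (s) (s)))
2. (q (f (g)) (m (q (g) (s) (s)) (t (s) (g))) (m (s) (s)))  →  (q (f (g)) (m (q (g) (s) (s)) (t (s) (g))) (s))
normal form: (q (f (g)) (m (q (g) (s) (s)) (t (s) (g))) (s))

size = 12


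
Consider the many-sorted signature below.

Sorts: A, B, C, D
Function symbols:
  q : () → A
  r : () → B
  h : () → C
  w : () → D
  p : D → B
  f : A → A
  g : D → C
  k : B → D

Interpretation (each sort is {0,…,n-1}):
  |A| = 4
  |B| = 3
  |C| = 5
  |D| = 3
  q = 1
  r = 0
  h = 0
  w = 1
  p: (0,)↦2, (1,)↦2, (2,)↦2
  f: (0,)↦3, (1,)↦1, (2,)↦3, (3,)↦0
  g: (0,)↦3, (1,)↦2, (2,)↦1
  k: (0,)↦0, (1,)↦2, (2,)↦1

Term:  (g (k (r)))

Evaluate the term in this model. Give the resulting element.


value = 3

  r = 0
  (k (r)) = k(0,) = 0
  (g (k (r))) = g(0,) = 3


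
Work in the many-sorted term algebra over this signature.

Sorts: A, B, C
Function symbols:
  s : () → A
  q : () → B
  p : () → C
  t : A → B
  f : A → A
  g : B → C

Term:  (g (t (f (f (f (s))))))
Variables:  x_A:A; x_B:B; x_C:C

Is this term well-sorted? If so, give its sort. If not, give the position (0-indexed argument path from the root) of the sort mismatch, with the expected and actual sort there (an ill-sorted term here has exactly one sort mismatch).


well-sorted; sort = C

          (s) : A
        (f (s)) : A
      (f (f (s))) : A
    (f (f (f (s)))) : A
  (t (f (f (f (s))))) : B
(g (t (f (f (f (s)))))) : C


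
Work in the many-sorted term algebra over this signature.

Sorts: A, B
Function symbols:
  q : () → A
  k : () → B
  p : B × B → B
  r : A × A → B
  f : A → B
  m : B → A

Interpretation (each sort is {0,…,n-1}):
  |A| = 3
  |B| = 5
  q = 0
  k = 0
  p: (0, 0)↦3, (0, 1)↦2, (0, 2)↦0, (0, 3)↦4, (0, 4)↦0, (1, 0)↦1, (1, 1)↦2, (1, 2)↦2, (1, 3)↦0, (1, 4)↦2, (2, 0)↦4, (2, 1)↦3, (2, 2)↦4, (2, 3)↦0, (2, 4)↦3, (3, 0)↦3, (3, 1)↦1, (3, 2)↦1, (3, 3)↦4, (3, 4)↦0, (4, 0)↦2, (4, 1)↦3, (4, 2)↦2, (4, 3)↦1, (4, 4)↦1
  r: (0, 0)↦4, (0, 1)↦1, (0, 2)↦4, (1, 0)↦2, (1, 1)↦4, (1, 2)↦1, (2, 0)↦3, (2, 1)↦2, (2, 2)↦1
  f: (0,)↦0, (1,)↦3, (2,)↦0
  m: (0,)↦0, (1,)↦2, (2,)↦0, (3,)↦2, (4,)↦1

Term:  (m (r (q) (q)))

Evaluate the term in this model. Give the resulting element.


  q = 0
  q = 0
  (r (q) (q)) = r(0, 0) = 4
  (m (r (q) (q))) = m(4,) = 1

value = 1


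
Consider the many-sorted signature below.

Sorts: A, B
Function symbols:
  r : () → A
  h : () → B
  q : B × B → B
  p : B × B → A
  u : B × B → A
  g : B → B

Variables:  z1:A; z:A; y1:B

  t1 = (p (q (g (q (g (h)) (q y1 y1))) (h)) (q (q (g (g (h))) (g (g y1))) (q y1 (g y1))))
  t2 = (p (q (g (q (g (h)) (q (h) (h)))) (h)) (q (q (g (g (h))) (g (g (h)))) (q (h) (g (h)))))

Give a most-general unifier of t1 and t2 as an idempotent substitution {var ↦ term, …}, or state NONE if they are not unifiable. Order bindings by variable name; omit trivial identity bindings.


{y1 ↦ (h)}


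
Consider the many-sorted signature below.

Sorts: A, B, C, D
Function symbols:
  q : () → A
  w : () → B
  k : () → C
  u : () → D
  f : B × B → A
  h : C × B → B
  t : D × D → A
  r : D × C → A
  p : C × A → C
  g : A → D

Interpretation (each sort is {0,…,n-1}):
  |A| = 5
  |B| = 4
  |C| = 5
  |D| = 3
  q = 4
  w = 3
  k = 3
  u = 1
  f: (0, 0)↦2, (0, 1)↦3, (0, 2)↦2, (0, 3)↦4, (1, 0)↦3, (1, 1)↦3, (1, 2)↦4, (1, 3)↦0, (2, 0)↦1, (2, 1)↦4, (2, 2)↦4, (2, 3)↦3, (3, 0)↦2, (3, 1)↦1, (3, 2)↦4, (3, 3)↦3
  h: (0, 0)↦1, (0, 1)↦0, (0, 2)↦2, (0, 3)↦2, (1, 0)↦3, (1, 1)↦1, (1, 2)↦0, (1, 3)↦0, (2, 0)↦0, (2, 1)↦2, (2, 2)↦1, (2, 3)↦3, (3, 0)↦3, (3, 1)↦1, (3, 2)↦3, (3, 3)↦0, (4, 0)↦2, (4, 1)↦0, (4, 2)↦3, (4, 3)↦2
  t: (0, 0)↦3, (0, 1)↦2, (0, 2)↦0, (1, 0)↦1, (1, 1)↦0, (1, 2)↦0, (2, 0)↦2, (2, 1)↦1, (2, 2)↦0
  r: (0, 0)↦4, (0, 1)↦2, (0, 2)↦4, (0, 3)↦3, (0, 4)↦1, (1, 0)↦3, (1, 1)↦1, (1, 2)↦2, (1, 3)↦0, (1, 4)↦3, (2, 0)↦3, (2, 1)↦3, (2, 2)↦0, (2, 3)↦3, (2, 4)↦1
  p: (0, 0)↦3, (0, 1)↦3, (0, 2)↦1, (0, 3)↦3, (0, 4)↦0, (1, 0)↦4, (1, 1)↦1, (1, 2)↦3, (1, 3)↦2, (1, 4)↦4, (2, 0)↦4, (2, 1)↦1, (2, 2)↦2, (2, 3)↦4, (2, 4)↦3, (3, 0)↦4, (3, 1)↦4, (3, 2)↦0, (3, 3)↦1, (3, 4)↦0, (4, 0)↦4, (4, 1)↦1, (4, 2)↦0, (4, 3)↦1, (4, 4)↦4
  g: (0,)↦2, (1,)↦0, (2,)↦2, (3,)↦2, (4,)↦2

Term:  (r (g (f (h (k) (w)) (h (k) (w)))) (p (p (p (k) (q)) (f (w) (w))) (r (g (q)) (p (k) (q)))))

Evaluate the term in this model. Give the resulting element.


value = 3

  k = 3
  w = 3
  (h (k) (w)) = h(3, 3) = 0
  k = 3
  w = 3
  (h (k) (w)) = h(3, 3) = 0
  (f (h (k) (w)) (h (k) (w))) = f(0, 0) = 2
  (g (f (h (k) (w)) (h (k) (w)))) = g(2,) = 2
  k = 3
  q = 4
  (p (k) (q)) = p(3, 4) = 0
  w = 3
  w = 3
  (f (w) (w)) = f(3, 3) = 3
  (p (p (k) (q)) (f (w) (w))) = p(0, 3) = 3
  q = 4
  (g (q)) = g(4,) = 2
  k = 3
  q = 4
  (p (k) (q)) = p(3, 4) = 0
  (r (g (q)) (p (k) (q))) = r(2, 0) = 3
  (p (p (p (k) (q)) (f (w) (w))) (r (g (q)) (p (k) (q)))) = p(3, 3) = 1
  (r (g (f (h (k) (w)) (h (k) (w)))) (p (p (p (k) (q)) (f (w) (w))) (r (g (q)) (p (k) (q))))) = r(2, 1) = 3


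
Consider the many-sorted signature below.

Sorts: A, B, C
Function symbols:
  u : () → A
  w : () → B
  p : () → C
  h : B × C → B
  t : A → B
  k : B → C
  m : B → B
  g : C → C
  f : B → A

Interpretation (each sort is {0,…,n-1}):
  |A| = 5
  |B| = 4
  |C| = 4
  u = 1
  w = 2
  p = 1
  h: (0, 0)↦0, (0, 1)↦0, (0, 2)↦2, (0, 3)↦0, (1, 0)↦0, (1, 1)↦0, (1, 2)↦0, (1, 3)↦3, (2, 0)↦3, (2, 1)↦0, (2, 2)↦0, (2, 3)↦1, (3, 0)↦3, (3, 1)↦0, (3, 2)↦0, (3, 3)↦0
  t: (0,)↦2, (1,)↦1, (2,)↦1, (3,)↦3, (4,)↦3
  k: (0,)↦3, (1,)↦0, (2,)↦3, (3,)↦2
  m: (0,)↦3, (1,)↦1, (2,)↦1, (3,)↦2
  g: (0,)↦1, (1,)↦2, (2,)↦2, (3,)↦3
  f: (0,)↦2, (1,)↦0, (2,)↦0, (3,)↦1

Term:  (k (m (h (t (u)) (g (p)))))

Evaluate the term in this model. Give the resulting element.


value = 2

  u = 1
  (t (u)) = t(1,) = 1
  p = 1
  (g (p)) = g(1,) = 2
  (h (t (u)) (g (p))) = h(1, 2) = 0
  (m (h (t (u)) (g (p)))) = m(0,) = 3
  (k (m (h (t (u)) (g (p))))) = k(3,) = 2


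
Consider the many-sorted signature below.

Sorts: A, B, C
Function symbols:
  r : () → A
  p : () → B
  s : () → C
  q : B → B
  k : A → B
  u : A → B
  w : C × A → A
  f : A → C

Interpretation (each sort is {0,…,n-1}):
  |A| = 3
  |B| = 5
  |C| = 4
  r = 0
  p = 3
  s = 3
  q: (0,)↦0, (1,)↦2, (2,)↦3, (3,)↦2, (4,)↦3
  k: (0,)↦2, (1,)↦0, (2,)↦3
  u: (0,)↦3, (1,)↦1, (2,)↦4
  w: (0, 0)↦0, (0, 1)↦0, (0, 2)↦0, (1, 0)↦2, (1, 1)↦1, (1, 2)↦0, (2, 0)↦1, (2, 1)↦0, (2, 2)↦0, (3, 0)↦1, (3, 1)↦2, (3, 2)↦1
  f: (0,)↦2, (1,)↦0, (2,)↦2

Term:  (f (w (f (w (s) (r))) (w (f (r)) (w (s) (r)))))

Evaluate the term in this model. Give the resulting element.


  s = 3
  r = 0
  (w (s) (r)) = w(3, 0) = 1
  (f (w (s) (r))) = f(1,) = 0
  r = 0
  (f (r)) = f(0,) = 2
  s = 3
  r = 0
  (w (s) (r)) = w(3, 0) = 1
  (w (f (r)) (w (s) (r))) = w(2, 1) = 0
  (w (f (w (s) (r))) (w (f (r)) (w (s) (r)))) = w(0, 0) = 0
  (f (w (f (w (s) (r))) (w (f (r)) (w (s) (r))))) = f(0,) = 2

value = 2


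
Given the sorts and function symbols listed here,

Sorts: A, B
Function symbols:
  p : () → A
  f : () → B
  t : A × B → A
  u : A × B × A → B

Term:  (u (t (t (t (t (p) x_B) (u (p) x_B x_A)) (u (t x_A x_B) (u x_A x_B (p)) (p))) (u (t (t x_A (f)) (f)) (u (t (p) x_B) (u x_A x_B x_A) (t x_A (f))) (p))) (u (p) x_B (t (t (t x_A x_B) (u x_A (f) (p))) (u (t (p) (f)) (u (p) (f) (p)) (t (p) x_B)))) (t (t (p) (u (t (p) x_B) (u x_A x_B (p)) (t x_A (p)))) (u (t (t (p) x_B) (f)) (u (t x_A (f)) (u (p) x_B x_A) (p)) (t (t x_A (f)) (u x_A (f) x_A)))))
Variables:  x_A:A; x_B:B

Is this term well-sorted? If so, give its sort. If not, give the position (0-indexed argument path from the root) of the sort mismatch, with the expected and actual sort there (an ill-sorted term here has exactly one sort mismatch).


          (p) : A
          x_B : B
        (t (p) x_B) : A
          (p) : A
          x_B : B
          x_A : A
        (u (p) x_B x_A) : B
      (t (t (p) x_B) (u (p) x_B x_A)) : A
          x_A : A
          x_B : B
        (t x_A x_B) : A
          x_A : A
          x_B : B
          (p) : A
        (u x_A x_B (p)) : B
        (p) : A
      (u (t x_A x_B) (u x_A x_B (p)) (p)) : B
    (t (t (t (p) x_B) (u (p) x_B x_A)) (u (t x_A x_B) (u x_A x_B (p)) (p))) : A
          x_A : A
          (f) : B
        (t x_A (f)) : A
        (f) : B
      (t (t x_A (f)) (f)) : A
          (p) : A
          x_B : B
        (t (p) x_B) : A
          x_A : A
          x_B : B
          x_A : A
        (u x_A x_B x_A) : B
          x_A : A
          (f) : B
        (t x_A (f)) : A
      (u (t (p) x_B) (u x_A x_B x_A) (t x_A (f))) : B
      (p) : A
    (u (t (t x_A (f)) (f)) (u (t (p) x_B) (u x_A x_B x_A) (t x_A (f))) (p)) : B
  (t (t (t (t (p) x_B) (u (p) x_B x_A)) (u (t x_A x_B) (u x_A x_B (p)) (p))) (u (t (t x_A (f)) (f)) (u (t (p) x_B) (u x_A x_B x_A) (t x_A (f))) (p))) : A
    (p) : A
    x_B : B
          x_A : A
          x_B : B
        (t x_A x_B) : A
          x_A : A
          (f) : B
          (p) : A
        (u x_A (f) (p)) : B
      (t (t x_A x_B) (u x_A (f) (p))) : A
          (p) : A
          (f) : B
        (t (p) (f)) : A
          (p) : A
          (f) : B
          (p) : A
        (u (p) (f) (p)) : B
          (p) : A
          x_B : B
        (t (p) x_B) : A
      (u (t (p) (f)) (u (p) (f) (p)) (t (p) x_B)) : B
    (t (t (t x_A x_B) (u x_A (f) (p))) (u (t (p) (f)) (u (p) (f) (p)) (t (p) x_B))) : A
  (u (p) x_B (t (t (t x_A x_B) (u x_A (f) (p))) (u (t (p) (f)) (u (p) (f) (p)) (t (p) x_B)))) : B
      (p) : A
          (p) : A
          x_B : B
        (t (p) x_B) : A
          x_A : A
          x_B : B
          (p) : A
        (u x_A x_B (p)) : B
          x_A : A
          (p) : A
        (t x_A (p)) : ✗ arg 1 at [2, 0, 1, 2, 1] has sort A, expected B
          (p) : A
          x_B : B
        (t (p) x_B) : A
        (f) : B
      (t (t (p) x_B) (f)) : A
          x_A : A
          (f) : B
        (t x_A (f)) : A
          (p) : A
          x_B : B
          x_A : A
        (u (p) x_B x_A) : B
        (p) : A
      (u (t x_A (f)) (u (p) x_B x_A) (p)) : B
          x_A : A
          (f) : B
        (t x_A (f)) : A
          x_A : A
          (f) : B
          x_A : A
        (u x_A (f) x_A) : B
      (t (t x_A (f)) (u x_A (f) x_A)) : A
    (u (t (t (p) x_B) (f)) (u (t x_A (f)) (u (p) x_B x_A) (p)) (t (t x_A (f)) (u x_A (f) x_A))) : B

ill-sorted at position [2, 0, 1, 2, 1]: expected B, got A


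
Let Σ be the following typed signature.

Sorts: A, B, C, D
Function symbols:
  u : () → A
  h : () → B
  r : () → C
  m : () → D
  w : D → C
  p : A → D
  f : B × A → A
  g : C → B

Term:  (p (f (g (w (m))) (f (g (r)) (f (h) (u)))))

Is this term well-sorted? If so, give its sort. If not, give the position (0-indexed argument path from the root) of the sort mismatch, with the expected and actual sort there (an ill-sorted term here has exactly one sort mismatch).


        (m) : D
      (w (m)) : C
    (g (w (m))) : B
        (r) : C
      (g (r)) : B
        (h) : B
        (u) : A
      (f (h) (u)) : A
    (f (g (r)) (f (h) (u))) : A
  (f (g (w (m))) (f (g (r)) (f (h) (u)))) : A
(p (f (g (w (m))) (f (g (r)) (f (h) (u))))) : D

well-sorted; sort = D


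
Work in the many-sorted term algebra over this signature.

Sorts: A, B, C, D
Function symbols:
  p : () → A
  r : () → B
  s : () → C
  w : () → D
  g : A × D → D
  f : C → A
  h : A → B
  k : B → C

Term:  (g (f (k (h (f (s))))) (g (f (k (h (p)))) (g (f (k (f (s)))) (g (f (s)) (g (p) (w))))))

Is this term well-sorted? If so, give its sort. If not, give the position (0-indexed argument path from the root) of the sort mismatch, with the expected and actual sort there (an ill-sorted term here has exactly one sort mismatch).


ill-sorted at position [1, 1, 0, 0, 0]: expected B, got A

          (s) : C
        (f (s)) : A
      (h (f (s))) : B
    (k (h (f (s)))) : C
  (f (k (h (f (s))))) : A
          (p) : A
        (h (p)) : B
      (k (h (p))) : C
    (f (k (h (p)))) : A
            (s) : C
          (f (s)) : A
        (k (f (s))) : ✗ arg 0 at [1, 1, 0, 0, 0] has sort A, expected B
          (s) : C
        (f (s)) : A
          (p) : A
          (w) : D
        (g (p) (w)) : D
      (g (f (s)) (g (p) (w))) : D


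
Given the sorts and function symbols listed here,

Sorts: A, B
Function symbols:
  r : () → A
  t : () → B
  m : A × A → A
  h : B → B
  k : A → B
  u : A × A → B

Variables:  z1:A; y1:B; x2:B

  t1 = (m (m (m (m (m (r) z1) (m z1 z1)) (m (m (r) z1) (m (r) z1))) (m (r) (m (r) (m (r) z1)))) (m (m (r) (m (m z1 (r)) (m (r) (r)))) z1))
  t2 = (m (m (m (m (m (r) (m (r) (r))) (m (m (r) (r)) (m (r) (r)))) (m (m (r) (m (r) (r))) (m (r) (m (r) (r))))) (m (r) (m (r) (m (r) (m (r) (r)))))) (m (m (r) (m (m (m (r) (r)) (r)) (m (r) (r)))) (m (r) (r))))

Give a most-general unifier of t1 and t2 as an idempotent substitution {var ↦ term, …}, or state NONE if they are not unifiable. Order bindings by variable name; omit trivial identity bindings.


{z1 ↦ (m (r) (r))}


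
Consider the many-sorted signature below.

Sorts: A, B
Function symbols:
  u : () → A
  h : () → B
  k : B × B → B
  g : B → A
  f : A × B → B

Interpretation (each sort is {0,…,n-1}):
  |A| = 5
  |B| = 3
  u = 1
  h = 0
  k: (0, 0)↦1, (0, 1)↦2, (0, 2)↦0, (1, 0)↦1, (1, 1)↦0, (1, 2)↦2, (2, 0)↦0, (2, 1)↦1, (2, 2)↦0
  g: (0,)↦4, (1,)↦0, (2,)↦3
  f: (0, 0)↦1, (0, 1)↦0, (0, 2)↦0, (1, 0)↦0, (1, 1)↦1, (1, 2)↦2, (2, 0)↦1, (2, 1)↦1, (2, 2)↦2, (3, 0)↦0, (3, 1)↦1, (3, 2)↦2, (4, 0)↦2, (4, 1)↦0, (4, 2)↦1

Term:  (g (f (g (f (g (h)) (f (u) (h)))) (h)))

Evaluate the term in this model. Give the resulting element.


value = 4

  h = 0
  (g (h)) = g(0,) = 4
  u = 1
  h = 0
  (f (u) (h)) = f(1, 0) = 0
  (f (g (h)) (f (u) (h))) = f(4, 0) = 2
  (g (f (g (h)) (f (u) (h)))) = g(2,) = 3
  h = 0
  (f (g (f (g (h)) (f (u) (h)))) (h)) = f(3, 0) = 0
  (g (f (g (f (g (h)) (f (u) (h)))) (h))) = g(0,) = 4


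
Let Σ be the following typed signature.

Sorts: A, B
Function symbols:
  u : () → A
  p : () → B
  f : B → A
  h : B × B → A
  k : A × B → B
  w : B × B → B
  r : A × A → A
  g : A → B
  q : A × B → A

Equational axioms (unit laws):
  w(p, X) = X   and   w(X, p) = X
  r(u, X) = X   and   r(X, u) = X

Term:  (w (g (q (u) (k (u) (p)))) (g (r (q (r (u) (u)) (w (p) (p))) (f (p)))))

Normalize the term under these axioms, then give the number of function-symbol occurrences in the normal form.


size = 14

1. (w (g (q (u) (k (u) (p)))) (g (r (q (r (u) (u)) (w (p) (p))) (f (p)))))  →  (w (g (q (u) (k (u) (p)))) (g (r (q (u) (w (p) (p))) (f (p)))))
2. (w (g (q (u) (k (u) (p)))) (g (r (q (u) (w (p) (p))) (f (p)))))  →  (w (g (q (u) (k (u) (p)))) (g (r (q (u) (p)) (f (p)))))
normal form: (w (g (q (u) (k (u) (p)))) (g (r (q (u) (p)) (f (p)))))


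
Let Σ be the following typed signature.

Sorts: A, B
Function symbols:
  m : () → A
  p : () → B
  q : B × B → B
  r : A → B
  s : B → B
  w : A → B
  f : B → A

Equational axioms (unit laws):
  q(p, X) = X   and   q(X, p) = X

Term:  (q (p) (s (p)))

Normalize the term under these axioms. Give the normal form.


1. (q (p) (s (p)))  →  (s (p))

normal form = (s (p))


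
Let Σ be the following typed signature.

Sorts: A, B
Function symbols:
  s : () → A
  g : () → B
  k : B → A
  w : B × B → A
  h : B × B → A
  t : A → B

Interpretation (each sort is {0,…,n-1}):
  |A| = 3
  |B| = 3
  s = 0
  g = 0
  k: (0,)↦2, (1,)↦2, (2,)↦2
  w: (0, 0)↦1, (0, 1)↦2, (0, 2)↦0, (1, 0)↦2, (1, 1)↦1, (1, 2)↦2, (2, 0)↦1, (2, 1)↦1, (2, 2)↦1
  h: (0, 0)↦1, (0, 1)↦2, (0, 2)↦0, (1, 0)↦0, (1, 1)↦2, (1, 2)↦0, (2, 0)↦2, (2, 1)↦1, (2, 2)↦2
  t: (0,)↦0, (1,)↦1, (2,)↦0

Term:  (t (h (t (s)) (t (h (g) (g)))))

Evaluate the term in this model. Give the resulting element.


value = 0

  s = 0
  (t (s)) = t(0,) = 0
  g = 0
  g = 0
  (h (g) (g)) = h(0, 0) = 1
  (t (h (g) (g))) = t(1,) = 1
  (h (t (s)) (t (h (g) (g)))) = h(0, 1) = 2
  (t (h (t (s)) (t (h (g) (g))))) = t(2,) = 0


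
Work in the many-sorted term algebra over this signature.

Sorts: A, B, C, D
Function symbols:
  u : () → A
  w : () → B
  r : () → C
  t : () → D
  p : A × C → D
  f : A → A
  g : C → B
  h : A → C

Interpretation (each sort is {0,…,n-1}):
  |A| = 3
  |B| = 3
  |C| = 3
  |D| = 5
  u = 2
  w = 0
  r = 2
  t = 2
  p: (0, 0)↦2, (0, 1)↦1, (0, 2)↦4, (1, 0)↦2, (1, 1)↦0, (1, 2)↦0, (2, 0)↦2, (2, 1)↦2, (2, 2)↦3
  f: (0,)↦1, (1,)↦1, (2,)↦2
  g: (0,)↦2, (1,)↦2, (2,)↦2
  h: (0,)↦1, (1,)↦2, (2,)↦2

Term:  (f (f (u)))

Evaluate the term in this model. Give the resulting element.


  u = 2
  (f (u)) = f(2,) = 2
  (f (f (u))) = f(2,) = 2

value = 2


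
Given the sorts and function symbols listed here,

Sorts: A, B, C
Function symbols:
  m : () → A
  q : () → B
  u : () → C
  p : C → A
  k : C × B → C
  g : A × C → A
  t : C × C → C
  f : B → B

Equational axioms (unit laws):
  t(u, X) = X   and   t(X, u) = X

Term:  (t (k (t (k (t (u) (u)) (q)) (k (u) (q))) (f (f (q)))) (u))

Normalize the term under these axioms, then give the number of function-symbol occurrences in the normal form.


1. (t (k (t (k (t (u) (u)) (q)) (k (u) (q))) (f (f (q)))) (u))  →  (k (t (k (t (u) (u)) (q)) (k (u) (q))) (f (f (q))))
2. (k (t (k (t (u) (u)) (q)) (k (u) (q))) (f (f (q))))  →  (k (t (k (u) (q)) (k (u) (q))) (f (f (q))))
normal form: (k (t (k (u) (q)) (k (u) (q))) (f (f (q))))

size = 11
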